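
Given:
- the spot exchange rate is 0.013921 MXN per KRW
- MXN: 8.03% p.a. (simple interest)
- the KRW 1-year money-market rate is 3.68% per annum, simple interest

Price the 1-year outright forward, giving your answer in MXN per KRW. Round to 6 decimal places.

0.014505

T = 1 year.
Growth of 1 MXN over T: 1 + 0.0803×1 = 1.080300.
KRW accumulates by 1 + 0.0368×1 = 1.036800.
So F = 0.013921 × 1.080300 / 1.036800 = 0.01450507 (MXN/KRW).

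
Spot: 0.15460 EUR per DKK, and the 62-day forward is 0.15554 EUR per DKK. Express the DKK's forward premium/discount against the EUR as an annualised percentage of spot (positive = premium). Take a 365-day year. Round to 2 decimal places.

T = 62/365 years.
(F − S)/S = (0.15554 − 0.1546)/0.1546 = 0.0060802.
Per annum: 0.0060802 / (62/365) = 0.035795 = 3.58%.

+3.58%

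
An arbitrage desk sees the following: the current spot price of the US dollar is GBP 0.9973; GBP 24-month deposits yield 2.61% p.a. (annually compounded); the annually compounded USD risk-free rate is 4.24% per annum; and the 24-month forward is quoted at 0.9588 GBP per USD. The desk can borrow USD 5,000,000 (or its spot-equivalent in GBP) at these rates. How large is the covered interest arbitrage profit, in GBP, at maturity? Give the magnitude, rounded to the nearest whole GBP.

T = 2 years.
Route A — deposit USD, sell forward: 5,000,000 × 1.08659776 × 0.9588 = GBP 5,209,149.66.
Route B — convert at spot, deposit GBP: 5,000,000 × 0.9973 × 1.05288121 = GBP 5,250,192.15.
The quoted forward undervalues USD, so borrow USD, convert to GBP at spot, deposit the GBP at 2.61%, and buy USD forward at 0.9588 to cover the loan.
The gap between the two covered legs is GBP 41,042.

GBP 41,042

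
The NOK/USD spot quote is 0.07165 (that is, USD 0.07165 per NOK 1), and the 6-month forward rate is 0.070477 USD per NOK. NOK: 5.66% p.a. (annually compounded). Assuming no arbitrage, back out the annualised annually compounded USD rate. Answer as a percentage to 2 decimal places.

T = 6/12 years.
F/S = 0.070477/0.07165 = 0.9836288 = (growth of USD) / (growth of NOK).
The NOK side grows by (1 + 0.0566)^(6/12) = 1.0279105.
That pins the USD growth at 1.0110824.
Annualise: 1.0110824^(12/6) − 1 = 0.022288 = 2.23%.

2.23%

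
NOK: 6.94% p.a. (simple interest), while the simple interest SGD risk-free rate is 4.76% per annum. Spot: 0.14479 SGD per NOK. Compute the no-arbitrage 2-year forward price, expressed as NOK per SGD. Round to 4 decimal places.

T = 2 years.
Growth of 1 SGD over T: 1 + 0.0476×2 = 1.095200.
Growth of 1 NOK over T: 1 + 0.0694×2 = 1.138800.
So F = 0.14479 × 1.095200 / 1.138800 = 0.1392466 (SGD/NOK).
Quoted the other way: 1/0.1392466 = 7.1815 NOK per SGD.

7.1815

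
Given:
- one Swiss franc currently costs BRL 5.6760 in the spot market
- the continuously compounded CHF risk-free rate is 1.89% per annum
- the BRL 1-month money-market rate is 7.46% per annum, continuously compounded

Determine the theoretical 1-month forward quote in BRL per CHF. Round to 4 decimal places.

5.7024

T = 1/12 years.
BRL growth factor: e^(0.0746×1/12) = 1.006236.
CHF growth factor: e^(0.0189×1/12) = 1.0015762.
CIP: F = S · (grow BRL)/(grow CHF) = 5.676 × 1.006236/1.0015762 = 5.702407 BRL per CHF.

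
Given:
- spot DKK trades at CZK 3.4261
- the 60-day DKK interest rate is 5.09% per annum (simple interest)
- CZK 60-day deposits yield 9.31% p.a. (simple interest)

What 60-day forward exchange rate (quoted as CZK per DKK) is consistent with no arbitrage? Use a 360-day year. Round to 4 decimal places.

T = 60/360 years.
CZK growth factor: 1 + 0.0931×60/360 = 1.0155167.
Growth of 1 DKK over T: 1 + 0.0509×60/360 = 1.0084833.
Forward (CZK per DKK) = 3.4261 × 1.0155167 / 1.0084833 = 3.449994.

3.4500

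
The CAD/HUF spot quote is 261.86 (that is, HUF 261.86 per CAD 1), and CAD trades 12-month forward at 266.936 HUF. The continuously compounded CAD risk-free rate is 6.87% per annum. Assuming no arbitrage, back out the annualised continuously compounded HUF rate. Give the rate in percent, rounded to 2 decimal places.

T = 1 year.
F/S = 266.936/261.86 = 1.0193844 = (growth of HUF) / (growth of CAD).
CAD growth factor: e^(0.0687×1) = 1.0711148.
Hence g_HUF = 1.0918777.
r = ln(1.0918777)/1 = 0.087899 → 8.79%.

8.79%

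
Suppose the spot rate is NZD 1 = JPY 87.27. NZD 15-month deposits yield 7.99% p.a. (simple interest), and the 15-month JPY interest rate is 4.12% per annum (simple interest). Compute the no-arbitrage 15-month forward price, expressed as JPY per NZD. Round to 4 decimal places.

83.4317

T = 15/12 years.
JPY growth factor: 1 + 0.0412×15/12 = 1.051500.
NZD growth factor: 1 + 0.0799×15/12 = 1.099875.
CIP: F = S · (grow JPY)/(grow NZD) = 87.27 × 1.051500/1.099875 = 83.431667 JPY per NZD.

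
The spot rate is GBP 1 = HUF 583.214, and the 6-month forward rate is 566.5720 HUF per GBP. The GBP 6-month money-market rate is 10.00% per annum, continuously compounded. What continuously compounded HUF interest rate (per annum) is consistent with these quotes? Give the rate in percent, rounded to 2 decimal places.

4.21%

T = 6/12 years.
By CIP, F/S equals the HUF-to-GBP growth ratio: 566.572/583.214 = 0.9714650.
The GBP side grows by e^(0.1000×6/12) = 1.0512711.
So the HUF growth factor = 1.0212731.
r = ln(1.0212731)/(6/12) = 0.042100 → 4.21%.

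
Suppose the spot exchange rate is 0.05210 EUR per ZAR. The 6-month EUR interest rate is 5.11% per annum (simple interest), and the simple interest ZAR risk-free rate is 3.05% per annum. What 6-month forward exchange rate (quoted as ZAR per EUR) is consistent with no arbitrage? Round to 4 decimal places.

T = 6/12 years.
EUR accumulates by 1 + 0.0511×6/12 = 1.025550.
ZAR growth factor: 1 + 0.0305×6/12 = 1.015250.
Forward (EUR per ZAR) = 0.0521 × 1.025550 / 1.015250 = 0.052628569.
Invert for ZAR per EUR: 1 / 0.052628569 = 19.0011.

19.0011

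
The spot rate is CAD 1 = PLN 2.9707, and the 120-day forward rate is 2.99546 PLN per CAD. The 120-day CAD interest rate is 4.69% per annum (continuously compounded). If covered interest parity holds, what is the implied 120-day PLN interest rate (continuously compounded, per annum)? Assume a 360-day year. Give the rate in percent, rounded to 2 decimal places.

T = 120/360 years.
By CIP, F/S equals the PLN-to-CAD growth ratio: 2.99546/2.9707 = 1.0083347.
CAD growth factor: e^(0.0469×120/360) = 1.0157562.
So the PLN growth factor = 1.0242222.
Take logs: ln 1.0242222 / (120/360) = 0.071800, so 7.18%.

7.18%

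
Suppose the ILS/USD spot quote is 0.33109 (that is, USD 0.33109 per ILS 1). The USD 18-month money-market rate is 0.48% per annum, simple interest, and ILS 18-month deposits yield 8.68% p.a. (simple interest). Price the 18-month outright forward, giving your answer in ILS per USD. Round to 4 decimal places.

T = 18/12 years.
USD growth factor: 1 + 0.0048×18/12 = 1.007200.
ILS growth factor: 1 + 0.0868×18/12 = 1.130200.
Forward (USD per ILS) = 0.33109 × 1.007200 / 1.130200 = 0.2950574.
Quoted the other way: 1/0.2950574 = 3.3892 ILS per USD.

3.3892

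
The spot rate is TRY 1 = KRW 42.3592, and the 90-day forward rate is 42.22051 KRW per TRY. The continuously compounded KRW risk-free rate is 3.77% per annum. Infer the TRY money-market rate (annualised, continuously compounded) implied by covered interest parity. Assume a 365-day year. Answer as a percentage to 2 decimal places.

5.10%

T = 90/365 years.
By CIP, F/S equals the KRW-to-TRY growth ratio: 42.22051/42.3592 = 0.9967259.
The KRW side grows by e^(0.0377×90/365) = 1.0093392.
So the TRY growth factor = 1.0126547.
Take logs: ln 1.0126547 / (90/365) = 0.051000, so 5.10%.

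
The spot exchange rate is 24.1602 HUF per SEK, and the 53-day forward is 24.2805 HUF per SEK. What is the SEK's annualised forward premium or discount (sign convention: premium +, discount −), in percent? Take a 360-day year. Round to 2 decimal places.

+3.38%

T = 53/360 years.
(F − S)/S = (24.2805 − 24.1602)/24.1602 = 0.0049793.
Per annum: 0.0049793 / (53/360) = 0.033822 = 3.38%.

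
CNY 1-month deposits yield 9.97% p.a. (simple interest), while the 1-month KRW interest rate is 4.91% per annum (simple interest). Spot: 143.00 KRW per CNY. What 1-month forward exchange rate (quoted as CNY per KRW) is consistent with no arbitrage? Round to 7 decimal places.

0.0070224

T = 1/12 years.
KRW growth factor: 1 + 0.0491×1/12 = 1.0040917.
CNY accumulates by 1 + 0.0997×1/12 = 1.0083083.
Forward (KRW per CNY) = 143.0 × 1.0040917 / 1.0083083 = 142.4020.
Quoted the other way: 1/142.4020 = 0.0070224 CNY per KRW.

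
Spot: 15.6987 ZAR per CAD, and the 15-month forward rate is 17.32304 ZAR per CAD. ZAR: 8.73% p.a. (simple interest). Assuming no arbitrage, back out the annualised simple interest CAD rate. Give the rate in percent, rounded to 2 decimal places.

0.41%

T = 15/12 years.
By CIP, F/S equals the ZAR-to-CAD growth ratio: 17.32304/15.6987 = 1.1034697.
ZAR growth factor: 1 + 0.0873×15/12 = 1.109125.
So the CAD growth factor = 1.005125.
r = (1.005125 − 1)/(15/12) = 0.004100 → 0.41%.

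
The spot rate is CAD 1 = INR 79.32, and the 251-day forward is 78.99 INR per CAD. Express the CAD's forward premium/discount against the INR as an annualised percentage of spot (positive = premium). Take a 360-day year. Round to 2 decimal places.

T = 251/360 years.
(F − S)/S = (78.99 − 79.32)/79.32 = -0.0041604.
×(1/T) gives -0.60% p.a.

-0.60%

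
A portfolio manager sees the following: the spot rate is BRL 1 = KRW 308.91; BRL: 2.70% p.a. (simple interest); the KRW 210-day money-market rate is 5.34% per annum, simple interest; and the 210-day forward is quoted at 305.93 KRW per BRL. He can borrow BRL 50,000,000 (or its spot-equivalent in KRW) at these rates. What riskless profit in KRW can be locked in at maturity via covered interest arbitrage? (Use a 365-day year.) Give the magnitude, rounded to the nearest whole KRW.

KRW 385,916,937

T = 210/365 years.
Keep in BRL, deliver into the forward: 50,000,000·1.015534246575·305.93 = KRW 15,534,119,602.73.
Swap to KRW now, deposit: 50,000,000·308.91·1.030723287671 = KRW 15,920,036,539.72.
The quoted forward undervalues BRL, so borrow BRL, convert to KRW at spot, deposit the KRW at 5.34%, and buy BRL forward at 305.93 to cover the loan.
Profit = 15,920,036,539.72 − 15,534,119,602.73 = KRW 385,916,937.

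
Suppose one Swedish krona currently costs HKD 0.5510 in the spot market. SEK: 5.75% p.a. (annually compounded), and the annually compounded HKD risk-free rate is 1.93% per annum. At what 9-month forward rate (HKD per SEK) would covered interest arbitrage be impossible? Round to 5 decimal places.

0.53600

T = 9/12 years.
Growth of 1 HKD over T: (1 + 0.0193)^(9/12) = 1.0144404.
SEK accumulates by (1 + 0.0575)^(9/12) = 1.0428222.
So F = 0.551 × 1.0144404 / 1.0428222 = 0.5360038 (HKD/SEK).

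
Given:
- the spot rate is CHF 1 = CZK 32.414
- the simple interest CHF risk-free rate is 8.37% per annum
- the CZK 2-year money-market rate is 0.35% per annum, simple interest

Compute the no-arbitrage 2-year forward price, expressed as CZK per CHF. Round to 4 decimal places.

27.9603

T = 2 years.
CZK accumulates by 1 + 0.0035×2 = 1.007000.
CHF growth factor: 1 + 0.0837×2 = 1.167400.
So F = 32.414 × 1.007000 / 1.167400 = 27.960338 (CZK/CHF).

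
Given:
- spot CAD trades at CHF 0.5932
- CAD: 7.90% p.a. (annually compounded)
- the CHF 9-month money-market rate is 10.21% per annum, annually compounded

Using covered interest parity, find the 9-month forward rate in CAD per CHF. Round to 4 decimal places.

1.6592

T = 9/12 years.
CHF growth factor: (1 + 0.1021)^(9/12) = 1.075637.
CAD growth factor: (1 + 0.0790)^(9/12) = 1.0586834.
So F = 0.5932 × 1.075637 / 1.0586834 = 0.6026994 (CHF/CAD).
Invert for CAD per CHF: 1 / 0.6026994 = 1.6592.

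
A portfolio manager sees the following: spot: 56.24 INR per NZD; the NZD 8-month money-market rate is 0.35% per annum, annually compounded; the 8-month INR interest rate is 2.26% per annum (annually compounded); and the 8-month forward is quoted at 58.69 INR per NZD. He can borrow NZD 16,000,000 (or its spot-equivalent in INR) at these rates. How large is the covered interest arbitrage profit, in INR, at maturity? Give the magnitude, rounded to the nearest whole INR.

INR 27,882,788

T = 8/12 years.
Route A — deposit NZD, sell forward: 16,000,000 × 1.00233197434 × 58.69 = INR 941,229,817.18.
Route B — convert at spot, deposit INR: 16,000,000 × 56.24 × 1.01501047819 = INR 913,347,028.69.
The quoted forward overvalues NZD, so borrow INR, buy NZD at spot, deposit the NZD at 0.35%, and sell the proceeds forward at 58.69.
Profit = 941,229,817.18 − 913,347,028.69 = INR 27,882,788.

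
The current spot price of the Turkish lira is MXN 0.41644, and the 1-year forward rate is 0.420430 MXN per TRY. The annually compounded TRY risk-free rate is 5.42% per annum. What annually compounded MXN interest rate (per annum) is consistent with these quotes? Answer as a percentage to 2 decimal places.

T = 1 year.
CIP gives F = S · g_MXN/g_TRY, so g_MXN/g_TRY = 0.42043/0.41644 = 1.0095812.
The TRY side grows by (1 + 0.0542)^1 = 1.054200.
So the MXN growth factor = 1.0643005.
r = 1.0643005^(1/1) − 1 = 0.064301 → 6.43%.

6.43%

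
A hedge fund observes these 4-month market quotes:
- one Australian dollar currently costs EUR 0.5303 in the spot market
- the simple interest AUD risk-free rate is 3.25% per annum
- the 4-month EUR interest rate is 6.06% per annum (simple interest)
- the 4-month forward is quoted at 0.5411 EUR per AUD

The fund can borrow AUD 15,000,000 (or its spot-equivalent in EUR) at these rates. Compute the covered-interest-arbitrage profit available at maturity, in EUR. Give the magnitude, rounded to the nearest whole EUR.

EUR 89,248

T = 4/12 years.
Invest the AUD and cover forward: 15,000,000 × 1.010833333 × 0.5411 = EUR 8,204,428.75.
Convert at spot and invest in EUR: 15,000,000 × 0.5303 × 1.020200 = EUR 8,115,180.90.
The quoted forward overvalues AUD, so borrow EUR, buy AUD at spot, deposit the AUD at 3.25%, and sell the proceeds forward at 0.5411.
Arbitrage profit = |8,204,428.75 − 8,115,180.90| = EUR 89,248.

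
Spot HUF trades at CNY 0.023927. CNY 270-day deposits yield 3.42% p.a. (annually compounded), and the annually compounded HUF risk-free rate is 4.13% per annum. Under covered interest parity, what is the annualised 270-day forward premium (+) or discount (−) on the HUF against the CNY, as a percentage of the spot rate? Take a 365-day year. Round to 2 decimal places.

-0.68%

T = 270/365 years.
F = S · g_CNY/g_HUF = 0.023927 × 1.0251876/1.0303893 = 0.023806210.
(F − S)/S ÷ T = (0.023806210 − 0.023927)/0.023927/(270/365) = -0.006825 → -0.68%.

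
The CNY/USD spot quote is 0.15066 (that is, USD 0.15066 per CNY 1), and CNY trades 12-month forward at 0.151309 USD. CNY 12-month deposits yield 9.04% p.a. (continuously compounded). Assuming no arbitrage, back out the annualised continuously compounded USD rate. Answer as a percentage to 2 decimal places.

9.47%

T = 1 year.
F/S = 0.151309/0.15066 = 1.0043077 = (growth of USD) / (growth of CNY).
CNY growth factor: e^(0.0904×1) = 1.094612.
That pins the USD growth at 1.0993273.
Take logs: ln 1.0993273 / 1 = 0.094698, so 9.47%.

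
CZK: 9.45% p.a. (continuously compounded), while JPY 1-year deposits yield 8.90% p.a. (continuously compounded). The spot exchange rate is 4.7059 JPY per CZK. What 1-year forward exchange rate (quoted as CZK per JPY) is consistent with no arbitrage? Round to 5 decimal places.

0.21367

T = 1 year.
JPY growth factor: e^(0.0890×1) = 1.0930807.
CZK accumulates by e^(0.0945×1) = 1.0991092.
CIP: F = S · (grow JPY)/(grow CZK) = 4.7059 × 1.0930807/1.0991092 = 4.680089 JPY per CZK.
Quoted the other way: 1/4.680089 = 0.21367 CZK per JPY.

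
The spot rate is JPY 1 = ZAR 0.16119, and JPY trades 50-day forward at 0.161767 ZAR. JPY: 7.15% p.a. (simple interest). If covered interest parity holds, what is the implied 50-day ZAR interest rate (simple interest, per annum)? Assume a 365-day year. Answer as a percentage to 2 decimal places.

T = 50/365 years.
By CIP, F/S equals the ZAR-to-JPY growth ratio: 0.161767/0.16119 = 1.0035796.
JPY growth factor: 1 + 0.0715×50/365 = 1.0097945.
Hence g_ZAR = 1.0134092.
(1.0134092 − 1)/T = 0.097887, i.e. 9.79%.

9.79%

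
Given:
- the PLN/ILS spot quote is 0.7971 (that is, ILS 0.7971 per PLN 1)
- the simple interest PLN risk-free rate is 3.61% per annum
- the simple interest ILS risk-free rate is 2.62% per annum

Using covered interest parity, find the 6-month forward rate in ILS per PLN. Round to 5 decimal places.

T = 6/12 years.
ILS accumulates by 1 + 0.0262×6/12 = 1.013100.
PLN accumulates by 1 + 0.0361×6/12 = 1.018050.
CIP: F = S · (grow ILS)/(grow PLN) = 0.7971 × 1.013100/1.018050 = 0.7932243 ILS per PLN.

0.79322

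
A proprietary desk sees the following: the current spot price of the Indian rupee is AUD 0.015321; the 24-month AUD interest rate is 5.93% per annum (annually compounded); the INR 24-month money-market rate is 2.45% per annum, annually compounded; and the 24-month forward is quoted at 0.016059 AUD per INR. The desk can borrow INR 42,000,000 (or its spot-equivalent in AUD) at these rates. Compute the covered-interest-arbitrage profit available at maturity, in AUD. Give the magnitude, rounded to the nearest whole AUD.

AUD 14,129

T = 2 years.
Invest the INR and cover forward: 42,000,000 × 1.04960025 × 0.016059 = AUD 707,932.28.
Convert at spot and invest in AUD: 42,000,000 × 0.015321 × 1.12211649 = AUD 722,061.76.
The quoted forward undervalues INR, so borrow INR, convert to AUD at spot, deposit the AUD at 5.93%, and buy INR forward at 0.016059 to cover the loan.
Arbitrage profit = |707,932.28 − 722,061.76| = AUD 14,129.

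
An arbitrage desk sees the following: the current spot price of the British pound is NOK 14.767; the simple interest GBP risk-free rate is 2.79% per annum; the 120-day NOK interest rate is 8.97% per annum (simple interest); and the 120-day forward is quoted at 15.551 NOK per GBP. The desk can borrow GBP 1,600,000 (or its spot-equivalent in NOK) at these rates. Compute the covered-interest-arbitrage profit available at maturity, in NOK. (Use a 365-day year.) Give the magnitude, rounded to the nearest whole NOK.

T = 120/365 years.
Keep in GBP, deliver into the forward: 1,600,000·1.0091726027·15.551 = NOK 25,109,829.03.
Swap to NOK now, deposit: 1,600,000·14.767·1.029490411 = NOK 24,323,975.84.
The quoted forward overvalues GBP, so borrow NOK, buy GBP at spot, deposit the GBP at 2.79%, and sell the proceeds forward at 15.551.
The gap between the two covered legs is NOK 785,853.

NOK 785,853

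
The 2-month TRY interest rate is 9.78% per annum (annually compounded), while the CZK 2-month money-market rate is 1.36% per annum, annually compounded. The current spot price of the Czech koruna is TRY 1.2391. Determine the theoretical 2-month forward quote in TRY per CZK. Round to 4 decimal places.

T = 2/12 years.
TRY accumulates by (1 + 0.0978)^(2/12) = 1.0156729.
CZK growth factor: (1 + 0.0136)^(2/12) = 1.0022539.
So F = 1.2391 × 1.0156729 / 1.0022539 = 1.255690 (TRY/CZK).

1.2557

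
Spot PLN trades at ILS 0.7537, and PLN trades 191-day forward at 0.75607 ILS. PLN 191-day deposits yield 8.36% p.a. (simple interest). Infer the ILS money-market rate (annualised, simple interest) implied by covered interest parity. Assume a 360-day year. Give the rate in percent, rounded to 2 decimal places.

T = 191/360 years.
By CIP, F/S equals the ILS-to-PLN growth ratio: 0.75607/0.7537 = 1.0031445.
The PLN side grows by 1 + 0.0836×191/360 = 1.0443544.
So the ILS growth factor = 1.0476384.
r = (1.0476384 − 1)/(191/360) = 0.089790 → 8.98%.

8.98%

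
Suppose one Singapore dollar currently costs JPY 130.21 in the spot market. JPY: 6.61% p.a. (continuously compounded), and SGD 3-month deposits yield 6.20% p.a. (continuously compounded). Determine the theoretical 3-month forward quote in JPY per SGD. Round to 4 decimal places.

T = 3/12 years.
JPY growth factor: e^(0.0661×3/12) = 1.016662293.
SGD accumulates by e^(0.0620×3/12) = 1.015620748.
CIP: F = S · (grow JPY)/(grow SGD) = 130.21 × 1.016662293/1.015620748 = 130.343534 JPY per SGD.

130.3435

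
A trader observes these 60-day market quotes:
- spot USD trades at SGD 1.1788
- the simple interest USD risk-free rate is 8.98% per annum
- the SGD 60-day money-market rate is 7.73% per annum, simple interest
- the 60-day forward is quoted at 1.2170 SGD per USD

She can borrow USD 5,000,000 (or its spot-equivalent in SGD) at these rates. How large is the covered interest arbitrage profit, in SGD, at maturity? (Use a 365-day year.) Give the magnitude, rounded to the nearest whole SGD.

SGD 205,930

T = 60/365 years.
Invest the USD and cover forward: 5,000,000 × 1.014761644 × 1.2170 = SGD 6,174,824.60.
Convert at spot and invest in SGD: 5,000,000 × 1.1788 × 1.012706849 = SGD 5,968,894.17.
The quoted forward overvalues USD, so borrow SGD, buy USD at spot, deposit the USD at 8.98%, and sell the proceeds forward at 1.2170.
Profit = 6,174,824.60 − 5,968,894.17 = SGD 205,930.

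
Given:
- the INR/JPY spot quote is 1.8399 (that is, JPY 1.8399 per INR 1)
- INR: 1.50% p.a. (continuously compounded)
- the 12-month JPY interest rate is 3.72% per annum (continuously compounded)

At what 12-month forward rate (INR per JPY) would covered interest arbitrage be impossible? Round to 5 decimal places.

T = 1 year.
JPY accumulates by e^(0.0372×1) = 1.0379006.
INR accumulates by e^(0.0150×1) = 1.0151131.
So F = 1.8399 × 1.0379006 / 1.0151131 = 1.881203 (JPY/INR).
Quoted the other way: 1/1.881203 = 0.53157 INR per JPY.

0.53157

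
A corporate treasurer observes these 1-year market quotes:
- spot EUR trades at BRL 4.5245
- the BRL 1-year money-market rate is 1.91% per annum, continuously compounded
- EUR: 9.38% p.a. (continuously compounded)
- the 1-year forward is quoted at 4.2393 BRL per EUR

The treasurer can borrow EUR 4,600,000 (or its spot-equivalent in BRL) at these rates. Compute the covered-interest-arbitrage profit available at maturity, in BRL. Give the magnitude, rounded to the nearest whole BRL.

T = 1 year.
Invest the EUR and cover forward: 4,600,000 × 1.0983400559 × 4.2393 = BRL 21,418,487.80.
Convert at spot and invest in BRL: 4,600,000 × 4.5245 × 1.0192835719 = BRL 21,214,043.20.
The quoted forward overvalues EUR, so borrow BRL, buy EUR at spot, deposit the EUR at 9.38%, and sell the proceeds forward at 4.2393.
Profit = 21,418,487.80 − 21,214,043.20 = BRL 204,445.

BRL 204,445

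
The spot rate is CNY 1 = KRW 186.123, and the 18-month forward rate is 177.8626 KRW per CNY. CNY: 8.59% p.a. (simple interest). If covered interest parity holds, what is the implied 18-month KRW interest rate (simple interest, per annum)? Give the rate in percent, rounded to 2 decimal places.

5.25%

T = 18/12 years.
By CIP, F/S equals the KRW-to-CNY growth ratio: 177.8626/186.123 = 0.9556186.
The CNY side grows by 1 + 0.0859×18/12 = 1.128850.
Hence g_KRW = 1.0787501.
(1.0787501 − 1)/T = 0.052500, i.e. 5.25%.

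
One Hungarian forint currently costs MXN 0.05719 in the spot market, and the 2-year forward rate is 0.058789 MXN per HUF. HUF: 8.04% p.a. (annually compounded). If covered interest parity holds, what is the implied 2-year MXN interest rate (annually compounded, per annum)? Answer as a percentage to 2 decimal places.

T = 2 years.
CIP gives F = S · g_MXN/g_HUF, so g_MXN/g_HUF = 0.058789/0.05719 = 1.0279594.
HUF growth factor: (1 + 0.0804)^2 = 1.1672642.
That pins the MXN growth at 1.1999002.
r = 1.1999002^(1/2) − 1 = 0.095400 → 9.54%.

9.54%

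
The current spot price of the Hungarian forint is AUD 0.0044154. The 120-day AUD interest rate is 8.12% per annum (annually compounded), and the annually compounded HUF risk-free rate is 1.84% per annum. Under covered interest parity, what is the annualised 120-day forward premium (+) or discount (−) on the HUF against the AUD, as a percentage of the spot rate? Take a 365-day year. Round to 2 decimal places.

+6.04%

T = 120/365 years.
CIP forward (AUD per HUF) = 0.0044154 × 1.0259996/1.0060123 = 0.0045031245.
Annualised premium = (F − S)/S × (1/T) = (0.0045031245 − 0.0044154)/0.0044154 ÷ (120/365) = 6.04%.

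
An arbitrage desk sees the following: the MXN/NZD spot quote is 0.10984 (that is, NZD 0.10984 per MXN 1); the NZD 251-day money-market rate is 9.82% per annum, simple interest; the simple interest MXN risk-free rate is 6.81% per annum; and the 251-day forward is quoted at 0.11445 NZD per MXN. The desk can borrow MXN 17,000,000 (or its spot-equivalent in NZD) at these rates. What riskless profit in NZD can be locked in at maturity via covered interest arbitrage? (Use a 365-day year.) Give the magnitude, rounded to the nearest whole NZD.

NZD 43,389

T = 251/365 years.
Keep in MXN, deliver into the forward: 17,000,000·1.046830411·0.11445 = NZD 2,036,765.59.
Swap to NZD now, deposit: 17,000,000·0.10984·1.067529315 = NZD 1,993,376.14.
The quoted forward overvalues MXN, so borrow NZD, buy MXN at spot, deposit the MXN at 6.81%, and sell the proceeds forward at 0.11445.
The gap between the two covered legs is NZD 43,389.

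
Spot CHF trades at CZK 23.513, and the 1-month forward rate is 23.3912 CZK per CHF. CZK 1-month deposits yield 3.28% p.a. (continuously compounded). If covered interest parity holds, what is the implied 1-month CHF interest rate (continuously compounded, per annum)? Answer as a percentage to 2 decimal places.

9.51%

T = 1/12 years.
By CIP, F/S equals the CZK-to-CHF growth ratio: 23.3912/23.513 = 0.9948199.
CZK growth factor: e^(0.0328×1/12) = 1.0027371.
Hence g_CHF = 1.0079584.
Take logs: ln 1.0079584 / (1/12) = 0.095123, so 9.51%.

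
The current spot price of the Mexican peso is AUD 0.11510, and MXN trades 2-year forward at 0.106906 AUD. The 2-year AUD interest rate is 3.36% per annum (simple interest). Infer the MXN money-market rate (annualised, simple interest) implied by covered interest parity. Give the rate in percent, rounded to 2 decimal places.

7.45%

T = 2 years.
F/S = 0.106906/0.1151 = 0.9288097 = (growth of AUD) / (growth of MXN).
AUD growth factor: 1 + 0.0336×2 = 1.067200.
Hence g_MXN = 1.1489975.
r = (1.1489975 − 1)/2 = 0.074499 → 7.45%.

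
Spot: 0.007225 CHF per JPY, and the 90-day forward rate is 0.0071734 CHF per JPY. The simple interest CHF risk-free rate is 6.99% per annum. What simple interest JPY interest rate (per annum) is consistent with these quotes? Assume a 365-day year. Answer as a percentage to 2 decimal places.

9.96%

T = 90/365 years.
F/S = 0.0071734/0.007225 = 0.9928581 = (growth of CHF) / (growth of JPY).
CHF growth factor: 1 + 0.0699×90/365 = 1.0172356.
Hence g_JPY = 1.0245529.
(1.0245529 − 1)/T = 0.099576, i.e. 9.96%.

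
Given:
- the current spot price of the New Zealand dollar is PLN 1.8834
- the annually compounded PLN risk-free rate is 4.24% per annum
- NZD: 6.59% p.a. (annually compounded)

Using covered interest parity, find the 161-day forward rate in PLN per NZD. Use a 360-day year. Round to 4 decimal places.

T = 161/360 years.
PLN growth factor: (1 + 0.0424)^(161/360) = 1.0187448.
Growth of 1 NZD over T: (1 + 0.0659)^(161/360) = 1.0289527.
CIP: F = S · (grow PLN)/(grow NZD) = 1.8834 × 1.0187448/1.0289527 = 1.864715 PLN per NZD.

1.8647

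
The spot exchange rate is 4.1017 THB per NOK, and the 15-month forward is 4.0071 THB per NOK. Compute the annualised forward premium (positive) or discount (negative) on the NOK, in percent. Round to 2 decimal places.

T = 15/12 years.
Period premium: (4.0071 − 4.1017)/4.1017 = -0.0230636.
Per annum: -0.0230636 / (15/12) = -0.018451 = -1.85%.

-1.85%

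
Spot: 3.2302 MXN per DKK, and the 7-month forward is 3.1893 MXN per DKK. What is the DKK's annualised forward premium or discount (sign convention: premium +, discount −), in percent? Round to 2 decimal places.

-2.17%

T = 7/12 years.
Period premium: (3.1893 − 3.2302)/3.2302 = -0.0126618.
×(1/T) gives -2.17% p.a.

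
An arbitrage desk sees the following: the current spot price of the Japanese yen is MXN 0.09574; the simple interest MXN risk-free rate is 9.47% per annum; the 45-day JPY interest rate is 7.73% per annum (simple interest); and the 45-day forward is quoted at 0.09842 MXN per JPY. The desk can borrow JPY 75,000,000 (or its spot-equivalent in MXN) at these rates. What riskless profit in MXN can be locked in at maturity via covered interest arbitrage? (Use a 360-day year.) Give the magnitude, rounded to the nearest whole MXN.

T = 45/360 years.
Invest the JPY and cover forward: 75,000,000 × 1.0096625 × 0.09842 = MXN 7,452,823.74.
Convert at spot and invest in MXN: 75,000,000 × 0.09574 × 1.0118375 = MXN 7,265,499.17.
The quoted forward overvalues JPY, so borrow MXN, buy JPY at spot, deposit the JPY at 7.73%, and sell the proceeds forward at 0.09842.
Profit = 7,452,823.74 − 7,265,499.17 = MXN 187,325.

MXN 187,325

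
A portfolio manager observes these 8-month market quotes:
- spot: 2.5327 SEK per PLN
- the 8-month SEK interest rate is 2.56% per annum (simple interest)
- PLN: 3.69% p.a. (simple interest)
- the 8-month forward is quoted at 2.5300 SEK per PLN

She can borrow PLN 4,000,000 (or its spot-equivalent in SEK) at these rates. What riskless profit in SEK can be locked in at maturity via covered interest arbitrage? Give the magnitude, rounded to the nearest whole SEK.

T = 8/12 years.
Keep in PLN, deliver into the forward: 4,000,000·1.024600·2.5300 = SEK 10,368,952.00.
Swap to SEK now, deposit: 4,000,000·2.5327·1.0170666667 = SEK 10,303,698.99.
The quoted forward overvalues PLN, so borrow SEK, buy PLN at spot, deposit the PLN at 3.69%, and sell the proceeds forward at 2.5300.
Profit = 10,368,952.00 − 10,303,698.99 = SEK 65,253.

SEK 65,253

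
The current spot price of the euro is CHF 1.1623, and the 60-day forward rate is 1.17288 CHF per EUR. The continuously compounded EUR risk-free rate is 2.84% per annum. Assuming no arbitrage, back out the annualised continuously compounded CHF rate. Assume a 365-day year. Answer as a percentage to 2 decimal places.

8.35%

T = 60/365 years.
By CIP, F/S equals the CHF-to-EUR growth ratio: 1.17288/1.1623 = 1.0091026.
The EUR side grows by e^(0.0284×60/365) = 1.0046794.
So the CHF growth factor = 1.0138246.
r = ln(1.0138246)/(60/365) = 0.083524 → 8.35%.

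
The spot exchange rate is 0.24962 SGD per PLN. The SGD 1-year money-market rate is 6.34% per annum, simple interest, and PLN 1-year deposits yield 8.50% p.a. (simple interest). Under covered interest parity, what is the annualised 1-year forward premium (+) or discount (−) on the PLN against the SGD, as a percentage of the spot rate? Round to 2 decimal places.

-1.99%

T = 1 year.
CIP forward (SGD per PLN) = 0.24962 × 1.063400/1.085000 = 0.24465061.
Annualised premium = (F − S)/S × (1/T) = (0.24465061 − 0.24962)/0.24962 ÷ 1 = -1.99%.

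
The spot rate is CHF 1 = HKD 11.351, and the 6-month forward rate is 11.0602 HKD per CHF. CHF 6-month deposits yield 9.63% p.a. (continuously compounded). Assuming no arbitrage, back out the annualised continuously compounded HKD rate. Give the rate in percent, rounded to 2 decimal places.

4.44%

T = 6/12 years.
CIP gives F = S · g_HKD/g_CHF, so g_HKD/g_CHF = 11.0602/11.351 = 0.9743811.
The CHF side grows by e^(0.0963×6/12) = 1.049328.
Hence g_HKD = 1.0224454.
r = ln(1.0224454)/(6/12) = 0.044394 → 4.44%.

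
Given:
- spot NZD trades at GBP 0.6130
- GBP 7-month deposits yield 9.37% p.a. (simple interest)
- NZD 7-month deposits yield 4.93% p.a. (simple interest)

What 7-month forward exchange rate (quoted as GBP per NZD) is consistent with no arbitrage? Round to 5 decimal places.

0.62843

T = 7/12 years.
Growth of 1 GBP over T: 1 + 0.0937×7/12 = 1.0546583.
NZD accumulates by 1 + 0.0493×7/12 = 1.0287583.
Forward (GBP per NZD) = 0.613 × 1.0546583 / 1.0287583 = 0.6284329.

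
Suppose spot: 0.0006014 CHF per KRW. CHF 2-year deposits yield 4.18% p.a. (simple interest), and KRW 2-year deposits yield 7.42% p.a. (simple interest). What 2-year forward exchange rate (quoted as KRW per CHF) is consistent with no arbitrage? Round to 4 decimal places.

1762.2226

T = 2 years.
CHF accumulates by 1 + 0.0418×2 = 1.083600.
KRW accumulates by 1 + 0.0742×2 = 1.148400.
Forward (CHF per KRW) = 0.0006014 × 1.083600 / 1.148400 = 0.0005674652038.
Invert for KRW per CHF: 1 / 0.0005674652038 = 1762.2226.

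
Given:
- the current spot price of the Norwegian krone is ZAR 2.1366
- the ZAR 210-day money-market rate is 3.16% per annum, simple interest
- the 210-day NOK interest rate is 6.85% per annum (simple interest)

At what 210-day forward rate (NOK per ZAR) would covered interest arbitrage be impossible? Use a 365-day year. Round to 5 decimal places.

0.47779

T = 210/365 years.
ZAR growth factor: 1 + 0.0316×210/365 = 1.0181808.
NOK growth factor: 1 + 0.0685×210/365 = 1.039411.
Forward (ZAR per NOK) = 2.1366 × 1.0181808 / 1.039411 = 2.092959.
Invert for NOK per ZAR: 1 / 2.092959 = 0.47779.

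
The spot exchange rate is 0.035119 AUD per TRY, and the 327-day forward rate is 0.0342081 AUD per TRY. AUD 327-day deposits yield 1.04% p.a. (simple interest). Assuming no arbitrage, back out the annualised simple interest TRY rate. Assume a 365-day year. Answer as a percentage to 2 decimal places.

T = 327/365 years.
F/S = 0.0342081/0.035119 = 0.9740625 = (growth of AUD) / (growth of TRY).
The AUD side grows by 1 + 0.0104×327/365 = 1.0093173.
That pins the TRY growth at 1.0361936.
(1.0361936 − 1)/T = 0.040400, i.e. 4.04%.

4.04%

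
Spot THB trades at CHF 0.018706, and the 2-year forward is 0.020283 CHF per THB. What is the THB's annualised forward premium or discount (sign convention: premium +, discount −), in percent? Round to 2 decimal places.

+4.22%

T = 2 years.
Period premium: (0.020283 − 0.018706)/0.018706 = 0.0843045.
×(1/T) gives 4.22% p.a.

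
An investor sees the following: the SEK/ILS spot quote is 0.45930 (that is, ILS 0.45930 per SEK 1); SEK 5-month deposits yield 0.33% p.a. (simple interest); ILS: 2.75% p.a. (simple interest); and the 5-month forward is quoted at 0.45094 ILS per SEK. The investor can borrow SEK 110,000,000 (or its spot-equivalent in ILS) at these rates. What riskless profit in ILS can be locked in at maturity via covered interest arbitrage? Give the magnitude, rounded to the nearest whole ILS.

T = 5/12 years.
Route A — deposit SEK, sell forward: 110,000,000 × 1.001375 × 0.45094 = ILS 49,671,604.68.
Route B — convert at spot, deposit ILS: 110,000,000 × 0.45930 × 1.0114583333 = ILS 51,101,909.37.
The quoted forward undervalues SEK, so borrow SEK, convert to ILS at spot, deposit the ILS at 2.75%, and buy SEK forward at 0.45094 to cover the loan.
Arbitrage profit = |49,671,604.68 − 51,101,909.37| = ILS 1,430,305.

ILS 1,430,305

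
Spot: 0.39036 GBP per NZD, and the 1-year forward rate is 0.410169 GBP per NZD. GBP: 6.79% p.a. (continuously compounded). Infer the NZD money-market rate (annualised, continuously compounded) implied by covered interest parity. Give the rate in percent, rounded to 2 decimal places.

1.84%

T = 1 year.
F/S = 0.410169/0.39036 = 1.0507455 = (growth of GBP) / (growth of NZD).
GBP growth factor: e^(0.0679×1) = 1.0702583.
That pins the NZD growth at 1.0185704.
Take logs: ln 1.0185704 / 1 = 0.018400, so 1.84%.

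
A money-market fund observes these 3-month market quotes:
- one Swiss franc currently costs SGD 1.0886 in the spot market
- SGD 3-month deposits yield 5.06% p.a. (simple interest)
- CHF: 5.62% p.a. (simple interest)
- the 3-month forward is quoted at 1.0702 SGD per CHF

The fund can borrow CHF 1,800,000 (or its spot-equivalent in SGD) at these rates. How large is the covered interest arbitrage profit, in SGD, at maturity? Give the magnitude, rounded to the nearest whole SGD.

T = 3/12 years.
Keep in CHF, deliver into the forward: 1,800,000·1.014050·1.0702 = SGD 1,953,425.36.
Swap to SGD now, deposit: 1,800,000·1.0886·1.012650 = SGD 1,984,267.42.
The quoted forward undervalues CHF, so borrow CHF, convert to SGD at spot, deposit the SGD at 5.06%, and buy CHF forward at 1.0702 to cover the loan.
Arbitrage profit = |1,953,425.36 − 1,984,267.42| = SGD 30,842.

SGD 30,842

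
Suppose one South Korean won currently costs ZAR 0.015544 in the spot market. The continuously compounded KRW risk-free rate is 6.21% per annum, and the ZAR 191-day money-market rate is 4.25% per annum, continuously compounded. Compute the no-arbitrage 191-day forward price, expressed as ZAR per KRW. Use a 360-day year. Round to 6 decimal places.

0.015383

T = 191/360 years.
Growth of 1 ZAR over T: e^(0.0425×191/360) = 1.0228048.
Growth of 1 KRW over T: e^(0.0621×191/360) = 1.0334963.
So F = 0.015544 × 1.0228048 / 1.0334963 = 0.01538320 (ZAR/KRW).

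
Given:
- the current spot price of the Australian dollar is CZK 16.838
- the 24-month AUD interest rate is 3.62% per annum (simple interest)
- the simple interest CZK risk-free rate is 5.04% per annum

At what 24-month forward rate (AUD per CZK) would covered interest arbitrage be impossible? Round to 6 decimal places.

0.057857

T = 2 years.
CZK accumulates by 1 + 0.0504×2 = 1.100800.
AUD growth factor: 1 + 0.0362×2 = 1.072400.
Forward (CZK per AUD) = 16.838 × 1.100800 / 1.072400 = 17.28391.
Invert for AUD per CZK: 1 / 17.28391 = 0.057857.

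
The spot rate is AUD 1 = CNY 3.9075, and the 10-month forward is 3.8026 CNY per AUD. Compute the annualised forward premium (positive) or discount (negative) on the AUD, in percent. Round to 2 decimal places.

-3.22%

T = 10/12 years.
AUD trades forward at -2.68458% vs spot over the period.
Annualise by dividing by T: -0.0268458 / (10/12) = -0.032215 → -3.22%.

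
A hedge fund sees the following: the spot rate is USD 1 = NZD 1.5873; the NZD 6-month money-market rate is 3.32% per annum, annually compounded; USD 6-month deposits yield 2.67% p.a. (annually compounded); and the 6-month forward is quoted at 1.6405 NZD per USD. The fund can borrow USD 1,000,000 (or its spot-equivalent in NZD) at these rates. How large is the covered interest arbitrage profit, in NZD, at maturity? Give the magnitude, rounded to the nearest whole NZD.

T = 6/12 years.
Invest the USD and cover forward: 1,000,000 × 1.013262059 × 1.6405 = NZD 1,662,256.41.
Convert at spot and invest in NZD: 1,000,000 × 1.5873 × 1.016464461 = NZD 1,613,434.04.
The quoted forward overvalues USD, so borrow NZD, buy USD at spot, deposit the USD at 2.67%, and sell the proceeds forward at 1.6405.
Profit = 1,662,256.41 − 1,613,434.04 = NZD 48,822.

NZD 48,822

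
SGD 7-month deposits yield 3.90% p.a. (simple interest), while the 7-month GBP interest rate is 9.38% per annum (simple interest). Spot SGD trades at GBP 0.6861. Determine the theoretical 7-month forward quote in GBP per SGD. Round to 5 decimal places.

0.70754

T = 7/12 years.
GBP growth factor: 1 + 0.0938×7/12 = 1.0547167.
SGD accumulates by 1 + 0.0390×7/12 = 1.022750.
CIP: F = S · (grow GBP)/(grow SGD) = 0.6861 × 1.0547167/1.022750 = 0.7075445 GBP per SGD.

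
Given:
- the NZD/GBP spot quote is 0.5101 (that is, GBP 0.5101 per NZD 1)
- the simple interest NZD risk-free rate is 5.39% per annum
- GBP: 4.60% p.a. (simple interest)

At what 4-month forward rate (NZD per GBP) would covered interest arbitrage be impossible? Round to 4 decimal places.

1.9655

T = 4/12 years.
Growth of 1 GBP over T: 1 + 0.0460×4/12 = 1.0153333.
Growth of 1 NZD over T: 1 + 0.0539×4/12 = 1.0179667.
So F = 0.5101 × 1.0153333 / 1.0179667 = 0.5087804 (GBP/NZD).
Quoted the other way: 1/0.5087804 = 1.9655 NZD per GBP.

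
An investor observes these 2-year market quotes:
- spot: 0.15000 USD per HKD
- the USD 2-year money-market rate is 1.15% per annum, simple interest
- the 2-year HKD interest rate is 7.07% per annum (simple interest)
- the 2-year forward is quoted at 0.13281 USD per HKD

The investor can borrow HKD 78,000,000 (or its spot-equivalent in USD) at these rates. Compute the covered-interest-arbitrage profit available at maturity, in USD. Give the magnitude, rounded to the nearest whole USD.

USD 145,132

T = 2 years.
Keep in HKD, deliver into the forward: 78,000,000·1.141400·0.13281 = USD 11,823,968.05.
Swap to USD now, deposit: 78,000,000·0.15000·1.023000 = USD 11,969,100.00.
The quoted forward undervalues HKD, so borrow HKD, convert to USD at spot, deposit the USD at 1.15%, and buy HKD forward at 0.13281 to cover the loan.
Arbitrage profit = |11,823,968.05 − 11,969,100.00| = USD 145,132.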